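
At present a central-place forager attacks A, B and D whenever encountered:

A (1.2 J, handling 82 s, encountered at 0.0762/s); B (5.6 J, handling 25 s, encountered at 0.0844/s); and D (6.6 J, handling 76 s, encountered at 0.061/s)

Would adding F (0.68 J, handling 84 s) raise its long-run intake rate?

On A, B and D alone, R = ΣλE/(1+Σλh) = 0.9667/13.99 = 0.06908 J/s.
Profitability of F: 0.68/84 = 0.008095 J/s.
0.008095 < 0.06908, so adding F would lower the average — exclude it.

No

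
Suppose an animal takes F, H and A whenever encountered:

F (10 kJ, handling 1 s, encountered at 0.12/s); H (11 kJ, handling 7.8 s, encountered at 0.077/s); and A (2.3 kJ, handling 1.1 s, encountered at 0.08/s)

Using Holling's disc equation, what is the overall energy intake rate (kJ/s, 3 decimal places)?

1.234 kJ/s

R = (0.12×10 + 0.077×11 + 0.08×2.3) / (1 + 0.12×1 + 0.077×7.8 + 0.08×1.1) = 2.231/1.809 = 1.234 kJ/s.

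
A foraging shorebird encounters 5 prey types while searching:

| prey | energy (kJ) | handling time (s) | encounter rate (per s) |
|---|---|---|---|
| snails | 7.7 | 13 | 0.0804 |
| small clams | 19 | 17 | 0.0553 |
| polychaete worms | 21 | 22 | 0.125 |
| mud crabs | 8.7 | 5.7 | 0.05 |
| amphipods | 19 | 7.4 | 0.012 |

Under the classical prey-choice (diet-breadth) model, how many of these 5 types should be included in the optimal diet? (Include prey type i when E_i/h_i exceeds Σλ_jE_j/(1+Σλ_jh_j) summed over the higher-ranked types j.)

E/h in descending order: amphipods 2.57, mud crabs 1.53, small clams 1.12, polychaete worms 0.955, snails 0.592 kJ/s. The optimal diet is the largest prefix of this list for which every included type satisfies E_i/h_i > R on the types above it.
Rate on top 1: 0.2094. mud crabs: 1.53 > 0.2094 → include.
Rate on top 2: 0.4826. small clams: 1.12 > 0.4826 → include.
Rate on top 3: 0.7406. polychaete worms: 0.955 > 0.7406 → include.
Rate on top 4: 0.8568. snails: 0.592 < 0.8568 → exclude; stop.
Optimal diet: amphipods, mud crabs, small clams, polychaete worms — 4 of 5 types.

4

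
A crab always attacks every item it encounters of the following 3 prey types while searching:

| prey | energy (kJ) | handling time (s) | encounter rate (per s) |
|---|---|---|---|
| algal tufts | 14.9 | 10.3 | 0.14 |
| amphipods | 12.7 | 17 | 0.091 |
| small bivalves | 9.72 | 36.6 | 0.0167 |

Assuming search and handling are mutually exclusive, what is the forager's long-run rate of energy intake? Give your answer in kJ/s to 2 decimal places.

0.74 kJ/s

R = Σλ_iE_i / (1 + Σλ_ih_i)
Numerator: 0.14×14.9 + 0.091×12.7 + 0.0167×9.72 = 3.404
Denominator: 1 + 0.14×10.3 + 0.091×17 + 0.0167×36.6 = 4.6
R = 3.404/4.6 = 0.74 kJ/s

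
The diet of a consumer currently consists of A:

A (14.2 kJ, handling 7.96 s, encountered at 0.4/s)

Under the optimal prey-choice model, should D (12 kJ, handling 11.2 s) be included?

No

On A alone, R = ΣλE/(1+Σλh) = 5.68/4.184 = 1.358 kJ/s.
D: E/h = 12/11.2 = 1.071 kJ/s.
Since 1.071 < R, time spent handling D is better spent searching.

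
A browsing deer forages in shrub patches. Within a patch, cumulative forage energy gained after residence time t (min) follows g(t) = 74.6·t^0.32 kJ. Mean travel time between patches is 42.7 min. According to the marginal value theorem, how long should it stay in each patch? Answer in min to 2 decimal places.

20.09 min

Maximise g(t)/(T+t): set derivative to zero → g'(t)(T+t) = g(t).
g'(t) = 0.32·74.6·t^-0.68. Setting 0.32·74.6·t^-0.68 = 74.6·t^0.32/(42.7+t) gives 0.32(42.7+t) = t, so 0.68·t = 0.32×42.7.
t* = 0.32×42.7/0.68 = 20.09 min.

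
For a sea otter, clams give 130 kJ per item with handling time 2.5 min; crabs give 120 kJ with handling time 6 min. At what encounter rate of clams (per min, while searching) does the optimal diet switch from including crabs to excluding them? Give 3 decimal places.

The zero-one rule: include crabs iff E₂/h₂ > λE₁/(1+λh₁). Equality gives the switch point.
λE₁h₂ = E₂ + λE₂h₁ ⇒ λ = E₂/(E₁h₂ − E₂h₁) = 120/(780 − 300) = 0.25 per min.

0.250 per min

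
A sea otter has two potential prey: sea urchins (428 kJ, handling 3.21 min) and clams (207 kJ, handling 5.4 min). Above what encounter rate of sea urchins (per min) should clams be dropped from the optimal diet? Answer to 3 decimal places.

At the threshold, the rate on sea urchins alone equals the profitability of clams: λ·428/(1 + λ·3.21) = 207/5.4 = 38.33.
Rearranging, λ(428 − 38.33×3.21) = 38.33, so λ = 38.33/305 = 0.1257 per min.

0.126 per min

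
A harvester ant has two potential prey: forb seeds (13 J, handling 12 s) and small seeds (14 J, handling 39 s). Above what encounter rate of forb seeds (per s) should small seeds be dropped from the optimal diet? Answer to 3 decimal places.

At the threshold, the rate on forb seeds alone equals the profitability of small seeds: λ·13/(1 + λ·12) = 14/39 = 0.359.
Rearranging, λ(13 − 0.359×12) = 0.359, so λ = 0.359/8.692 = 0.0413 per s.

0.041 per s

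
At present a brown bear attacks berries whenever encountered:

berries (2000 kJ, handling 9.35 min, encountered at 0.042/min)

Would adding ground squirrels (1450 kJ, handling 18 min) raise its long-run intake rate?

Intake rate on the current diet: R = (0.042×2000) / (1 + 0.042×9.35) = 84/1.393 = 60.31 kJ/min.
ground squirrels: E/h = 1450/18 = 80.56 kJ/min.
80.56 > 60.31, so adding ground squirrels raises the average — include it.

Yes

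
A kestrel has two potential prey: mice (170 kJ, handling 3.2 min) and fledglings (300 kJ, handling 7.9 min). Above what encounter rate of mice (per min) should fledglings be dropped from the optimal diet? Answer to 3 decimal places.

At the threshold, the rate on mice alone equals the profitability of fledglings: λ·170/(1 + λ·3.2) = 300/7.9 = 37.97.
Rearranging, λ(170 − 37.97×3.2) = 37.97, so λ = 37.97/48.48 = 0.7833 per min.

0.783 per min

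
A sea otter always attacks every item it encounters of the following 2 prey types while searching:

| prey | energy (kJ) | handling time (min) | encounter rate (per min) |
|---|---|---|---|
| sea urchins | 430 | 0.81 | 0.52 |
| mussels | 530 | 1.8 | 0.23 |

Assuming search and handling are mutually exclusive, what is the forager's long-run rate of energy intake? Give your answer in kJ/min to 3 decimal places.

Energy encountered per unit search time: 0.52×430 + 0.23×530 = 345.5 kJ/min.
Handling time per unit search time: 0.52×0.81 + 0.23×1.8 = 0.8352.
Rate = 345.5/(1 + 0.8352) = 188.3 kJ/min.

188.263 kJ/min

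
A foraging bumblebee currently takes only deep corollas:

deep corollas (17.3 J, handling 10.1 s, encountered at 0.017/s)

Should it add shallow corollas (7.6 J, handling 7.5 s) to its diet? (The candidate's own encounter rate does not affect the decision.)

Intake rate on the current diet: R = (0.017×17.3) / (1 + 0.017×10.1) = 0.2941/1.172 = 0.251 J/s.
shallow corollas: E/h = 7.6/7.5 = 1.013 J/s.
Since 1.013 > R, including shallow corollas increases the long-run rate.

Yes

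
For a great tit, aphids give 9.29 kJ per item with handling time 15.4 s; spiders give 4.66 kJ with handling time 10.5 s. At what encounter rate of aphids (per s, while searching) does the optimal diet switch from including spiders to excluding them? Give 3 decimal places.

0.181 per s

The zero-one rule: include spiders iff E₂/h₂ > λE₁/(1+λh₁). Equality gives the switch point.
λE₁h₂ = E₂ + λE₂h₁ ⇒ λ = E₂/(E₁h₂ − E₂h₁) = 4.66/(97.54 − 71.76) = 0.1808 per s.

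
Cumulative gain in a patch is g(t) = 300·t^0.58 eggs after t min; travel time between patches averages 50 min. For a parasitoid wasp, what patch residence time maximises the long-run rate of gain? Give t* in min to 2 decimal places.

69.05 min

Maximise g(t)/(T+t): set derivative to zero → g'(t)(T+t) = g(t).
g'(t) = 0.58·300·t^-0.42. Setting 0.58·300·t^-0.42 = 300·t^0.58/(50+t) gives 0.58(50+t) = t, so 0.42·t = 0.58×50.
t* = 0.58×50/0.42 = 69.05 min.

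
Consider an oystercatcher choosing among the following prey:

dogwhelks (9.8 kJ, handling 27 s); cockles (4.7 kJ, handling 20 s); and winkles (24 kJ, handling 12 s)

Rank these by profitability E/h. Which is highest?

In descending order of E/h:
winkles: 24/12 = 2 kJ/s
dogwhelks: 9.8/27 = 0.363 kJ/s
cockles: 4.7/20 = 0.235 kJ/s

winkles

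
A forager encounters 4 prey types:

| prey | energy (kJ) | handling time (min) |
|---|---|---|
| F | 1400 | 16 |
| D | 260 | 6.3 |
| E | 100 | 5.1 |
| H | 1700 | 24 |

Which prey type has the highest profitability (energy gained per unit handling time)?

Profitability E/h (kJ/min): F = 1400/16 = 87.5, D = 260/6.3 = 41.3, E = 100/5.1 = 19.6, H = 1700/24 = 70.8.
Ranked: F > H > D > E.

F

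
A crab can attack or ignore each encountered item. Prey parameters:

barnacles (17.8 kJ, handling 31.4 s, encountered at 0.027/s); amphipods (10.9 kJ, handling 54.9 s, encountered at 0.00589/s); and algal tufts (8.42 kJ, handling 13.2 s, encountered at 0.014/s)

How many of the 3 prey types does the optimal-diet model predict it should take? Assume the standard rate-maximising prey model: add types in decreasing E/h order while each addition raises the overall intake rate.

2

E/h in descending order: algal tufts 0.638, barnacles 0.567, amphipods 0.199 kJ/s. The optimal diet is the largest prefix of this list for which every included type satisfies E_i/h_i > R on the types above it.
Rate on top 1: 0.09949. barnacles: 0.567 > 0.09949 → include.
Rate on top 2: 0.2944. amphipods: 0.199 < 0.2944 → exclude; stop.
Optimal diet: algal tufts, barnacles — 2 of 3 types.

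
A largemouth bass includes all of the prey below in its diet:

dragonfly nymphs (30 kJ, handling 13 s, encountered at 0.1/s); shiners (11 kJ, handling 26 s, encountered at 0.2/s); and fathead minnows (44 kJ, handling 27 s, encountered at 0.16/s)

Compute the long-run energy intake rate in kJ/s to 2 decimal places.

R = Σλ_iE_i / (1 + Σλ_ih_i)
Numerator: 0.1×30 + 0.2×11 + 0.16×44 = 12.24
Denominator: 1 + 0.1×13 + 0.2×26 + 0.16×27 = 11.82
R = 12.24/11.82 = 1.036 kJ/s

1.04 kJ/s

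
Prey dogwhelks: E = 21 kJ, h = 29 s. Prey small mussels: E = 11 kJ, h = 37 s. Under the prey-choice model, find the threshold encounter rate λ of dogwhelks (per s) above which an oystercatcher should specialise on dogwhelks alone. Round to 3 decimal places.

At the threshold, the rate on dogwhelks alone equals the profitability of small mussels: λ·21/(1 + λ·29) = 11/37 = 0.2973.
Rearranging, λ(21 − 0.2973×29) = 0.2973, so λ = 0.2973/12.38 = 0.02402 per s.

0.024 per s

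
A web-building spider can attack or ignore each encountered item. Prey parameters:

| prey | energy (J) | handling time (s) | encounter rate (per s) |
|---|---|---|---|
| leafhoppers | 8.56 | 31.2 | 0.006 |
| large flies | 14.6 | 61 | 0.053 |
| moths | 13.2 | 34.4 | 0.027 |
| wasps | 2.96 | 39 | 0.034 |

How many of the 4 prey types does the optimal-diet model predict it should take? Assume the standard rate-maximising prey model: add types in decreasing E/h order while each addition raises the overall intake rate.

3

Rank by E/h (J/s): moths 0.384, leafhoppers 0.274, large flies 0.239, wasps 0.0759. Include each in turn until the next type's E/h falls below the running intake rate.
Rate on top 1: 0.1848. leafhoppers: 0.274 > 0.1848 → include.
Rate on top 2: 0.1927. large flies: 0.239 > 0.1927 → include.
Rate on top 3: 0.2209. wasps: 0.0759 < 0.2209 → exclude; stop.
Optimal diet: moths, leafhoppers, large flies — 3 of 4 types.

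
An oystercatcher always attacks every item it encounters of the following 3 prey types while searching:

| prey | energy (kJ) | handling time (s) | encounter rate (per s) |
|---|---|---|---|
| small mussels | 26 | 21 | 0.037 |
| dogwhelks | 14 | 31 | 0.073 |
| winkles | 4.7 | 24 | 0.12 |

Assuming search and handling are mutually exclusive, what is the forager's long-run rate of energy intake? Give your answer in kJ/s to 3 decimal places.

R = (0.037×26 + 0.073×14 + 0.12×4.7) / (1 + 0.037×21 + 0.073×31 + 0.12×24) = 2.548/6.92 = 0.3682 kJ/s.

0.368 kJ/s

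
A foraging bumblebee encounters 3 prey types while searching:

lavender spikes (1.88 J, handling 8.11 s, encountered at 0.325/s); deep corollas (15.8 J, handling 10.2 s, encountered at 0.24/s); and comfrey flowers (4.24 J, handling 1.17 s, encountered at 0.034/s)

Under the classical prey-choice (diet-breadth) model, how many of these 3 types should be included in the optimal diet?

Profitabilities (E/h, J/s): comfrey flowers 3.62, deep corollas 1.55, lavender spikes 0.232. Add prey in this order while the next type's profitability exceeds the intake rate on those already taken.
Rate on top 1: 0.1386. deep corollas: 1.55 > 0.1386 → include.
Rate on top 2: 1.129. lavender spikes: 0.232 < 1.129 → exclude; stop.
Optimal diet: comfrey flowers, deep corollas — 2 of 3 types.

2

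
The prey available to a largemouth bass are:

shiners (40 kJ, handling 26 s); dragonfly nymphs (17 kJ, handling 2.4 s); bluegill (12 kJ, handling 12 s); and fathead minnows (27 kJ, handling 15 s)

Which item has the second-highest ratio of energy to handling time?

Profitability E/h (kJ/s): shiners = 40/26 = 1.54, dragonfly nymphs = 17/2.4 = 7.08, bluegill = 12/12 = 1, fathead minnows = 27/15 = 1.8.
Ranked: dragonfly nymphs > fathead minnows > shiners > bluegill.

fathead minnows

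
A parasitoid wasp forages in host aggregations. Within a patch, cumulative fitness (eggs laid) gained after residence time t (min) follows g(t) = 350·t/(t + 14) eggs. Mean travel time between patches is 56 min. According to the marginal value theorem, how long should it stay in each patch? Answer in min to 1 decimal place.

Optimal t* satisfies g'(t*) = g(t*)/(T + t*).
g'(t) = 350·14/(t + 14)². Setting 350·14/(t+14)² = 350t/[(t+14)(56+t)] gives 14(56+t) = t(t+14), so t² = 14×56 = 784.
t* = √784 = 28 min.

28.0 min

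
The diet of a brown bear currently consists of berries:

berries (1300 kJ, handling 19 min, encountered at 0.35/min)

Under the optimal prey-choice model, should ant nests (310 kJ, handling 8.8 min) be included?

No

Current rate: (0.35×1300)/(1 + 0.35×19) = 59.48 kJ/min.
Profitability of ant nests: 310/8.8 = 35.23 kJ/min.
Since 35.23 < R, time spent handling ant nests is better spent searching.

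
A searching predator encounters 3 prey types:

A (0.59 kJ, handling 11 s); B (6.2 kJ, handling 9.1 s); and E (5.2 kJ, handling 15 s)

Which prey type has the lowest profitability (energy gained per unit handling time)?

Profitability E/h (kJ/s): A = 0.59/11 = 0.0536, B = 6.2/9.1 = 0.681, E = 5.2/15 = 0.347.
Ranked: B > E > A.

A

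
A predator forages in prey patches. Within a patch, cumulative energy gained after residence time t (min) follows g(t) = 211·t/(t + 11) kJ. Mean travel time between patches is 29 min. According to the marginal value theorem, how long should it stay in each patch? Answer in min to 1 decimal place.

Maximise g(t)/(T+t): set derivative to zero → g'(t)(T+t) = g(t).
g'(t) = 211·11/(t + 11)². Setting 211·11/(t+11)² = 211t/[(t+11)(29+t)] gives 11(29+t) = t(t+11), so t² = 11×29 = 319.
t* = √319 = 17.86 min.

17.9 min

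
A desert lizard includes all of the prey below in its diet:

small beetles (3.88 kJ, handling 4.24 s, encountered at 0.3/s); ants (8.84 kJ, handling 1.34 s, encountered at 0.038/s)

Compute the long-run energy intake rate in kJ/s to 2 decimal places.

0.65 kJ/s

R = Σλ_iE_i / (1 + Σλ_ih_i)
Numerator: 0.3×3.88 + 0.038×8.84 = 1.5
Denominator: 1 + 0.3×4.24 + 0.038×1.34 = 2.323
R = 1.5/2.323 = 0.6457 kJ/s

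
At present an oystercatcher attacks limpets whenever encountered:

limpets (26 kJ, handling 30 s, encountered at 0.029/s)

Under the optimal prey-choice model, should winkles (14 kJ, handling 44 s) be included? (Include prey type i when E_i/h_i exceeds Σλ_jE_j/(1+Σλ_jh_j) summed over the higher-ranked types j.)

Intake rate on the current diet: R = (0.029×26) / (1 + 0.029×30) = 0.754/1.87 = 0.4032 kJ/s.
Profitability of winkles: 14/44 = 0.3182 kJ/s.
Since 0.3182 < R, time spent handling winkles is better spent searching.

No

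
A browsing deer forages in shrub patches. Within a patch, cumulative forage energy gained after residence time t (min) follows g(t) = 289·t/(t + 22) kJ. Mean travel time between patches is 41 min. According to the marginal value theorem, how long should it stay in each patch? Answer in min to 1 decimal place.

By the marginal value theorem, leave when the instantaneous gain rate g'(t) equals the habitat-wide average g(t)/(T + t).
g'(t) = 289·22/(t + 22)². Setting 289·22/(t+22)² = 289t/[(t+22)(41+t)] gives 22(41+t) = t(t+22), so t² = 22×41 = 902.
t* = √902 = 30.03 min.

30.0 min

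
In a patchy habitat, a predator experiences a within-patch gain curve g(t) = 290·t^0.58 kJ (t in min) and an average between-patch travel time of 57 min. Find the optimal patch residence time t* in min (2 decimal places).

78.71 min

By the marginal value theorem, leave when the instantaneous gain rate g'(t) equals the habitat-wide average g(t)/(T + t).
g'(t) = 0.58·290·t^-0.42. Setting 0.58·290·t^-0.42 = 290·t^0.58/(57+t) gives 0.58(57+t) = t, so 0.42·t = 0.58×57.
t* = 0.58×57/0.42 = 78.71 min.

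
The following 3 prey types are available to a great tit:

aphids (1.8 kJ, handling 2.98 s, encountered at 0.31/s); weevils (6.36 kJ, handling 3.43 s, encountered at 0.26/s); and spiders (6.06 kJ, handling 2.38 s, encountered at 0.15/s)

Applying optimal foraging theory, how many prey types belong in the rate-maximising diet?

2

Rank by E/h (kJ/s): spiders 2.55, weevils 1.85, aphids 0.604. Include each in turn until the next type's E/h falls below the running intake rate.
Rate on top 1: 0.6699. weevils: 1.85 > 0.6699 → include.
Rate on top 2: 1.14. aphids: 0.604 < 1.14 → exclude; stop.
Optimal diet: spiders, weevils — 2 of 3 types.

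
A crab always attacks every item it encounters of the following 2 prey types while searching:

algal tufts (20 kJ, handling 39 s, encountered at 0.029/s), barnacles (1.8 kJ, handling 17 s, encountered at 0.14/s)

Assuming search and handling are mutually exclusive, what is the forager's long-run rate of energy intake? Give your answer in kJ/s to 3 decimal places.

R = Σλ_iE_i / (1 + Σλ_ih_i)
Numerator: 0.029×20 + 0.14×1.8 = 0.832
Denominator: 1 + 0.029×39 + 0.14×17 = 4.511
R = 0.832/4.511 = 0.1844 kJ/s

0.184 kJ/s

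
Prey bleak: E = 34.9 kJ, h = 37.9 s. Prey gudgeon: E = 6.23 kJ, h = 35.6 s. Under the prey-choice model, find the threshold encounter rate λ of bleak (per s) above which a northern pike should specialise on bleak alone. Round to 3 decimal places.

Drop gudgeon once their profitability E₂/h₂ falls below the rate achievable on bleak alone: E₂/h₂ = λE₁/(1 + λh₁).
Solve for λ: λE₁h₂ = E₂(1 + λh₁) → λ(E₁h₂ − E₂h₁) = E₂ → λ = E₂/(E₁h₂ − E₂h₁).
λ = 6.23/(34.9×35.6 − 6.23×37.9) = 6.23/1006 = 0.006191 per s.

0.006 per s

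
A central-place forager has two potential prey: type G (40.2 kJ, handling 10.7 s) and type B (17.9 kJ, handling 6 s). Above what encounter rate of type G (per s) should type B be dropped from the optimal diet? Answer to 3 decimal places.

At the threshold, the rate on type G alone equals the profitability of type B: λ·40.2/(1 + λ·10.7) = 17.9/6 = 2.983.
Rearranging, λ(40.2 − 2.983×10.7) = 2.983, so λ = 2.983/8.278 = 0.3604 per s.

0.360 per s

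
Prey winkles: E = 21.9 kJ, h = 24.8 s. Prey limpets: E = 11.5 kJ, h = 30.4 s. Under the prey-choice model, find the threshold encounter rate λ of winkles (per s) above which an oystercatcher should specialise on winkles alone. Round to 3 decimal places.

0.030 per s

Drop limpets once their profitability E₂/h₂ falls below the rate achievable on winkles alone: E₂/h₂ = λE₁/(1 + λh₁).
Solve for λ: λE₁h₂ = E₂(1 + λh₁) → λ(E₁h₂ − E₂h₁) = E₂ → λ = E₂/(E₁h₂ − E₂h₁).
λ = 11.5/(21.9×30.4 − 11.5×24.8) = 11.5/380.6 = 0.03022 per s.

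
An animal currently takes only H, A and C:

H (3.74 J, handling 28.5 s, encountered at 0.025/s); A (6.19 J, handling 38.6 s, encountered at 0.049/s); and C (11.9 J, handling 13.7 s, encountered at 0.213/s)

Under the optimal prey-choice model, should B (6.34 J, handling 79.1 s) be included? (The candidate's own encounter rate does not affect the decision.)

No

Current rate: (0.025×3.74 + 0.049×6.19 + 0.213×11.9)/(1 + 0.025×28.5 + 0.049×38.6 + 0.213×13.7) = 0.4495 J/s.
B: E/h = 6.34/79.1 = 0.08015 J/s.
Since 0.08015 < R, time spent handling B is better spent searching.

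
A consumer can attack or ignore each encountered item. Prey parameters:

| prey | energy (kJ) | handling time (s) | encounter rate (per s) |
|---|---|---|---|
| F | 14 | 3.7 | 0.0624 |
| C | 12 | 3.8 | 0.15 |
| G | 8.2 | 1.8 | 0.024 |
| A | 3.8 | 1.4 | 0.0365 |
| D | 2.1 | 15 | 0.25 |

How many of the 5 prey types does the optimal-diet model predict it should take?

Profitabilities (E/h, kJ/s): G 4.56, F 3.78, C 3.16, A 2.71, D 0.14. Add prey in this order while the next type's profitability exceeds the intake rate on those already taken.
Rate on top 1: 0.1887. F: 3.78 > 0.1887 → include.
Rate on top 2: 0.8401. C: 3.16 > 0.8401 → include.
Rate on top 3: 1.557. A: 2.71 > 1.557 → include.
Rate on top 4: 1.588. D: 0.14 < 1.588 → exclude; stop.
Optimal diet: G, F, C, A — 4 of 5 types.

4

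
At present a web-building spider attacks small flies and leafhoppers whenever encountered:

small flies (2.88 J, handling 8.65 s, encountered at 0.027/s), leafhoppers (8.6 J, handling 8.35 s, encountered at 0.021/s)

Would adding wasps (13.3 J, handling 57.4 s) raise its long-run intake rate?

On small flies and leafhoppers alone, R = ΣλE/(1+Σλh) = 0.2584/1.409 = 0.1834 J/s.
wasps: E/h = 13.3/57.4 = 0.2317 J/s.
0.2317 > 0.1834, so adding wasps raises the average — include it.

Yes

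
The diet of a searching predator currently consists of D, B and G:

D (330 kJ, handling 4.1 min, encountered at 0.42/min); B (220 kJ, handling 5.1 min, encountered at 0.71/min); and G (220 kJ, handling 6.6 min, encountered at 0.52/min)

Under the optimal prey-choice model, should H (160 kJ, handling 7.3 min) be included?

Intake rate on the current diet: R = (0.42×330 + 0.71×220 + 0.52×220) / (1 + 0.42×4.1 + 0.71×5.1 + 0.52×6.6) = 409.2/9.775 = 41.86 kJ/min.
Profitability of H: 160/7.3 = 21.92 kJ/min.
21.92 < 41.86, so adding H would lower the average — exclude it.

No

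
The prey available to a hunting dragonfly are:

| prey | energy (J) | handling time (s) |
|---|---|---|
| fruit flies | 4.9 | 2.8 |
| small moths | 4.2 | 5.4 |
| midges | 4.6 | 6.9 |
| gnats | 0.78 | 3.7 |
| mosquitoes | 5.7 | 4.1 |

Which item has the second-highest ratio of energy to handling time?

mosquitoes

Profitability E/h (J/s): fruit flies = 4.9/2.8 = 1.75, small moths = 4.2/5.4 = 0.778, midges = 4.6/6.9 = 0.667, gnats = 0.78/3.7 = 0.211, mosquitoes = 5.7/4.1 = 1.39.
Ranked: fruit flies > mosquitoes > small moths > midges > gnats.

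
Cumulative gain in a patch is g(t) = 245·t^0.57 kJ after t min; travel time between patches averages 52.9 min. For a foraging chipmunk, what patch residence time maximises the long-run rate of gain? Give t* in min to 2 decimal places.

70.12 min

By the marginal value theorem, leave when the instantaneous gain rate g'(t) equals the habitat-wide average g(t)/(T + t).
g'(t) = 0.57·245·t^-0.43. Setting 0.57·245·t^-0.43 = 245·t^0.57/(52.9+t) gives 0.57(52.9+t) = t, so 0.43·t = 0.57×52.9.
t* = 0.57×52.9/0.43 = 70.12 min.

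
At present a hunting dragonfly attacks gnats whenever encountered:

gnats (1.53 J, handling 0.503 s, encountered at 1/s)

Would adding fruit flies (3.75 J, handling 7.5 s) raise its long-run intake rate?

No

Intake rate on the current diet: R = (1×1.53) / (1 + 1×0.503) = 1.53/1.503 = 1.018 J/s.
fruit flies: E/h = 3.75/7.5 = 0.5 J/s.
Since 0.5 < R, time spent handling fruit flies is better spent searching.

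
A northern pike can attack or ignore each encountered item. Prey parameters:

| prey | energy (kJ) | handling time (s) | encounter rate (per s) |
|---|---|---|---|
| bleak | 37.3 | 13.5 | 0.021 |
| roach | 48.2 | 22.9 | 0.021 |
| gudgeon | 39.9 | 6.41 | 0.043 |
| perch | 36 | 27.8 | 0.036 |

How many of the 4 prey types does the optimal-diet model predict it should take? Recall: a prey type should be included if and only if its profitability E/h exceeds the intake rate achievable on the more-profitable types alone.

3

Profitabilities (E/h, kJ/s): gudgeon 6.22, bleak 2.76, roach 2.1, perch 1.29. Add prey in this order while the next type's profitability exceeds the intake rate on those already taken.
Rate on top 1: 1.345. bleak: 2.76 > 1.345 → include.
Rate on top 2: 1.603. roach: 2.1 > 1.603 → include.
Rate on top 3: 1.721. perch: 1.29 < 1.721 → exclude; stop.
Optimal diet: gudgeon, bleak, roach — 3 of 4 types.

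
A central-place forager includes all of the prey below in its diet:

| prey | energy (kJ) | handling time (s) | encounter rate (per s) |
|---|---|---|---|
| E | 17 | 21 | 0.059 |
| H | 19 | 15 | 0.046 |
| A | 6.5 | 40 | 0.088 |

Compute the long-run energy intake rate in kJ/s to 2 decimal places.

Energy encountered per unit search time: 0.059×17 + 0.046×19 + 0.088×6.5 = 2.449 kJ/s.
Handling time per unit search time: 0.059×21 + 0.046×15 + 0.088×40 = 5.449.
Rate = 2.449/(1 + 5.449) = 0.3797 kJ/s.

0.38 kJ/s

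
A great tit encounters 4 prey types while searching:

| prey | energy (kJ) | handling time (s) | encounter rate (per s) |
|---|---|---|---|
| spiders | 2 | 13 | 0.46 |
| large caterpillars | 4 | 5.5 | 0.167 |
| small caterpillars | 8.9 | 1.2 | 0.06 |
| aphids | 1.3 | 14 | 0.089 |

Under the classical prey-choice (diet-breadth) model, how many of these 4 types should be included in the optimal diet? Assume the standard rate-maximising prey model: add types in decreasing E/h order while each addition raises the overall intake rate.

2

Profitabilities (E/h, kJ/s): small caterpillars 7.42, large caterpillars 0.727, spiders 0.154, aphids 0.0929. Add prey in this order while the next type's profitability exceeds the intake rate on those already taken.
Rate on top 1: 0.4981. large caterpillars: 0.727 > 0.4981 → include.
Rate on top 2: 0.6039. spiders: 0.154 < 0.6039 → exclude; stop.
Optimal diet: small caterpillars, large caterpillars — 2 of 4 types.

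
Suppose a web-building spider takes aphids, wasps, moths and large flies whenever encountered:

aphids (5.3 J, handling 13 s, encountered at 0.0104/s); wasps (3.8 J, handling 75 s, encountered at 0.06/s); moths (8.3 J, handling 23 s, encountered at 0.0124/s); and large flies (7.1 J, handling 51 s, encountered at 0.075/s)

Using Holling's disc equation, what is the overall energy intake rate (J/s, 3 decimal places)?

0.094 J/s

R = (0.0104×5.3 + 0.06×3.8 + 0.0124×8.3 + 0.075×7.1) / (1 + 0.0104×13 + 0.06×75 + 0.0124×23 + 0.075×51) = 0.9185/9.745 = 0.09425 J/s.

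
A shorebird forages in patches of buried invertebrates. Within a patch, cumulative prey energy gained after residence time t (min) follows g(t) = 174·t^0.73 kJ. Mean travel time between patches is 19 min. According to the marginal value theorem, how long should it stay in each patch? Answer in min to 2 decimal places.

51.37 min

By the marginal value theorem, leave when the instantaneous gain rate g'(t) equals the habitat-wide average g(t)/(T + t).
g'(t) = 0.73·174·t^-0.27. Setting 0.73·174·t^-0.27 = 174·t^0.73/(19+t) gives 0.73(19+t) = t, so 0.27·t = 0.73×19.
t* = 0.73×19/0.27 = 51.37 min.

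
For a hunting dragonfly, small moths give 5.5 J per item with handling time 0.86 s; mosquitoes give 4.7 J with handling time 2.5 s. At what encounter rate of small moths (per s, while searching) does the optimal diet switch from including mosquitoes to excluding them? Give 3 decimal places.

0.484 per s

The zero-one rule: include mosquitoes iff E₂/h₂ > λE₁/(1+λh₁). Equality gives the switch point.
λE₁h₂ = E₂ + λE₂h₁ ⇒ λ = E₂/(E₁h₂ − E₂h₁) = 4.7/(13.75 − 4.042) = 0.4841 per s.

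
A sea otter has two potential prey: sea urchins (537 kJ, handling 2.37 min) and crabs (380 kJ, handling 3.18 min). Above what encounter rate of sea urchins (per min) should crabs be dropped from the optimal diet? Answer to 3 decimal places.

0.471 per min

At the threshold, the rate on sea urchins alone equals the profitability of crabs: λ·537/(1 + λ·2.37) = 380/3.18 = 119.5.
Rearranging, λ(537 − 119.5×2.37) = 119.5, so λ = 119.5/253.8 = 0.4708 per min.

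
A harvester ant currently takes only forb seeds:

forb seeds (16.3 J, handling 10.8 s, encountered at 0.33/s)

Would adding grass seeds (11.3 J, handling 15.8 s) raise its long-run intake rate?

No

Current rate: (0.33×16.3)/(1 + 0.33×10.8) = 1.179 J/s.
Profitability of grass seeds: 11.3/15.8 = 0.7152 J/s.
Since 0.7152 < R, time spent handling grass seeds is better spent searching.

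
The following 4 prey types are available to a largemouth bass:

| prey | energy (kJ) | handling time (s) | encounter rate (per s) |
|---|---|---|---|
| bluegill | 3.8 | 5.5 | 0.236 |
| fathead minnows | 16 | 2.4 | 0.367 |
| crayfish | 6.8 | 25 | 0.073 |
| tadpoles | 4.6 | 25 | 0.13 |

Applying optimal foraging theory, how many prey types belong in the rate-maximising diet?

1

E/h in descending order: fathead minnows 6.67, bluegill 0.691, crayfish 0.272, tadpoles 0.184 kJ/s. The optimal diet is the largest prefix of this list for which every included type satisfies E_i/h_i > R on the types above it.
Rate on top 1: 3.122. bluegill: 0.691 < 3.122 → exclude; stop.
Optimal diet: fathead minnows — 1 of 4 types.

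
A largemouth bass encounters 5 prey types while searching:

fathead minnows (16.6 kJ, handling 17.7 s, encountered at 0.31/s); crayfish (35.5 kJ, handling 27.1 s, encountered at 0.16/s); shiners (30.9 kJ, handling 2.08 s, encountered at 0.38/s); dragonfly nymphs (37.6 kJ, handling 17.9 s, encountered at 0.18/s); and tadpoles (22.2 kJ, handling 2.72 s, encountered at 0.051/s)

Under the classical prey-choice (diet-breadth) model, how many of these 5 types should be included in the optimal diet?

Rank by E/h (kJ/s): shiners 14.9, tadpoles 8.16, dragonfly nymphs 2.1, crayfish 1.31, fathead minnows 0.938. Include each in turn until the next type's E/h falls below the running intake rate.
Rate on top 1: 6.558. tadpoles: 8.16 > 6.558 → include.
Rate on top 2: 6.674. dragonfly nymphs: 2.1 < 6.674 → exclude; stop.
Optimal diet: shiners, tadpoles — 2 of 5 types.

2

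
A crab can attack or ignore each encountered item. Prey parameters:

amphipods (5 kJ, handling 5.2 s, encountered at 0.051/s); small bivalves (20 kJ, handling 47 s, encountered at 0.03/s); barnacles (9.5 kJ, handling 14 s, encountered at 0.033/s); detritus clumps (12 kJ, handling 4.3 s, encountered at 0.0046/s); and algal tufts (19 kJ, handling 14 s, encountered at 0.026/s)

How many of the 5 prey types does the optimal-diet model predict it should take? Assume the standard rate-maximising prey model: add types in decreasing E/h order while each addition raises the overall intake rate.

4

Rank by E/h (kJ/s): detritus clumps 2.79, algal tufts 1.36, amphipods 0.962, barnacles 0.679, small bivalves 0.426. Include each in turn until the next type's E/h falls below the running intake rate.
Rate on top 1: 0.05413. algal tufts: 1.36 > 0.05413 → include.
Rate on top 2: 0.3969. amphipods: 0.962 > 0.3969 → include.
Rate on top 3: 0.4877. barnacles: 0.679 > 0.4877 → include.
Rate on top 4: 0.5295. small bivalves: 0.426 < 0.5295 → exclude; stop.
Optimal diet: detritus clumps, algal tufts, amphipods, barnacles — 4 of 5 types.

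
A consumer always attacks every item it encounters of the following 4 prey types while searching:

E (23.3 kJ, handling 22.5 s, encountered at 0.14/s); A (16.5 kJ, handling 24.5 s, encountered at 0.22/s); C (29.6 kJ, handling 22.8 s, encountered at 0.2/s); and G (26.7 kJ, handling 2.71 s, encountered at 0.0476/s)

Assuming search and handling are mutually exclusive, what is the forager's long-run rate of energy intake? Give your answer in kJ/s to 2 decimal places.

0.99 kJ/s

Energy encountered per unit search time: 0.14×23.3 + 0.22×16.5 + 0.2×29.6 + 0.0476×26.7 = 14.08 kJ/s.
Handling time per unit search time: 0.14×22.5 + 0.22×24.5 + 0.2×22.8 + 0.0476×2.71 = 13.23.
Rate = 14.08/(1 + 13.23) = 0.9897 kJ/s.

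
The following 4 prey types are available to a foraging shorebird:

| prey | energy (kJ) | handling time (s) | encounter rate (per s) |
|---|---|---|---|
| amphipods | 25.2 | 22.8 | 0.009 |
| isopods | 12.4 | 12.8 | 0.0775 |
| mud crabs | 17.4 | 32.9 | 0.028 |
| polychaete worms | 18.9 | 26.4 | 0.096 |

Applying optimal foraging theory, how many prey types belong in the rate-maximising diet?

Profitabilities (E/h, kJ/s): amphipods 1.11, isopods 0.969, polychaete worms 0.716, mud crabs 0.529. Add prey in this order while the next type's profitability exceeds the intake rate on those already taken.
Rate on top 1: 0.1882. isopods: 0.969 > 0.1882 → include.
Rate on top 2: 0.5406. polychaete worms: 0.716 > 0.5406 → include.
Rate on top 3: 0.6345. mud crabs: 0.529 < 0.6345 → exclude; stop.
Optimal diet: amphipods, isopods, polychaete worms — 3 of 4 types.

3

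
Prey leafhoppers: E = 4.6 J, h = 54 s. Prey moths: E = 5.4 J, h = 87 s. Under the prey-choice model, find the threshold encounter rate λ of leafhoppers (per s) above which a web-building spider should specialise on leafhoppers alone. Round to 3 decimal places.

0.050 per s

Drop moths once their profitability E₂/h₂ falls below the rate achievable on leafhoppers alone: E₂/h₂ = λE₁/(1 + λh₁).
Solve for λ: λE₁h₂ = E₂(1 + λh₁) → λ(E₁h₂ − E₂h₁) = E₂ → λ = E₂/(E₁h₂ − E₂h₁).
λ = 5.4/(4.6×87 − 5.4×54) = 5.4/108.6 = 0.04972 per s.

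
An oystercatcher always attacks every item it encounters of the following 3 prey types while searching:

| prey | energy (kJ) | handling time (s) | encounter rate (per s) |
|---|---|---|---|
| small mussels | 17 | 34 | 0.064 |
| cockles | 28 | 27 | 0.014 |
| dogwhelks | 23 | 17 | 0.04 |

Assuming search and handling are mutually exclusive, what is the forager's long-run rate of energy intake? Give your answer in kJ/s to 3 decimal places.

R = Σλ_iE_i / (1 + Σλ_ih_i)
Numerator: 0.064×17 + 0.014×28 + 0.04×23 = 2.4
Denominator: 1 + 0.064×34 + 0.014×27 + 0.04×17 = 4.234
R = 2.4/4.234 = 0.5668 kJ/s

0.567 kJ/s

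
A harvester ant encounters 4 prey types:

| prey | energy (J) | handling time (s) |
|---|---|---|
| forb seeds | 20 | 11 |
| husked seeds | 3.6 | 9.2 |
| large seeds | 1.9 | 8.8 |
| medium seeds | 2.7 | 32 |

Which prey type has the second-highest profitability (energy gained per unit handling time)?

Profitability E/h (J/s): forb seeds = 20/11 = 1.82, husked seeds = 3.6/9.2 = 0.391, large seeds = 1.9/8.8 = 0.216, medium seeds = 2.7/32 = 0.0844.
Ranked: forb seeds > husked seeds > large seeds > medium seeds.

husked seeds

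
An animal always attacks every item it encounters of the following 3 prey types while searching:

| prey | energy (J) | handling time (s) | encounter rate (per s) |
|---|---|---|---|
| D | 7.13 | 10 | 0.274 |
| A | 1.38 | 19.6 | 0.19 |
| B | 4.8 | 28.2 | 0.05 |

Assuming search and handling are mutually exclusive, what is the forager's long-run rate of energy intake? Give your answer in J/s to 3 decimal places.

R = (0.274×7.13 + 0.19×1.38 + 0.05×4.8) / (1 + 0.274×10 + 0.19×19.6 + 0.05×28.2) = 2.456/8.874 = 0.2767 J/s.

0.277 J/s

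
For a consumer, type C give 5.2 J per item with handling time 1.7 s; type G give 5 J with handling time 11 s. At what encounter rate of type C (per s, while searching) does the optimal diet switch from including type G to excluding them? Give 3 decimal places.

At the threshold, the rate on type C alone equals the profitability of type G: λ·5.2/(1 + λ·1.7) = 5/11 = 0.4545.
Rearranging, λ(5.2 − 0.4545×1.7) = 0.4545, so λ = 0.4545/4.427 = 0.1027 per s.

0.103 per s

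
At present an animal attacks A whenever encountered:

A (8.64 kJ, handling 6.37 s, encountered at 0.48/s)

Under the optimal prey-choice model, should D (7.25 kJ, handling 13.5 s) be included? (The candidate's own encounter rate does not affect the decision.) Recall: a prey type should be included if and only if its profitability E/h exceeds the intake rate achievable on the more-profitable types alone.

No

Intake rate on the current diet: R = (0.48×8.64) / (1 + 0.48×6.37) = 4.147/4.058 = 1.022 kJ/s.
Profitability of D: 7.25/13.5 = 0.537 kJ/s.
0.537 < 1.022, so adding D would lower the average — exclude it.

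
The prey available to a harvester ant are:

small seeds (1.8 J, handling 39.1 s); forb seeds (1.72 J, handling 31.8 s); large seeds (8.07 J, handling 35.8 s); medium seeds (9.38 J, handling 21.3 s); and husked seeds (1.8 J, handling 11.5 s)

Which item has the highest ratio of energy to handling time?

medium seeds

Profitability E/h (J/s): small seeds = 1.8/39.1 = 0.046, forb seeds = 1.72/31.8 = 0.0541, large seeds = 8.07/35.8 = 0.225, medium seeds = 9.38/21.3 = 0.44, husked seeds = 1.8/11.5 = 0.157.
Ranked: medium seeds > large seeds > husked seeds > forb seeds > small seeds.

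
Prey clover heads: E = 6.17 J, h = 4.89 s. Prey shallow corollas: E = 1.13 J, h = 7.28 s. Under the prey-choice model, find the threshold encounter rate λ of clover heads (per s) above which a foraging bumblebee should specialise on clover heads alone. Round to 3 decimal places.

Drop shallow corollas once their profitability E₂/h₂ falls below the rate achievable on clover heads alone: E₂/h₂ = λE₁/(1 + λh₁).
Solve for λ: λE₁h₂ = E₂(1 + λh₁) → λ(E₁h₂ − E₂h₁) = E₂ → λ = E₂/(E₁h₂ − E₂h₁).
λ = 1.13/(6.17×7.28 − 1.13×4.89) = 1.13/39.39 = 0.02869 per s.

0.029 per s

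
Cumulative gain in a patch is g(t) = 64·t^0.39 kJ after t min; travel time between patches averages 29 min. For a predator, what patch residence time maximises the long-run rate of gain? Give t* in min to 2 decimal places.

18.54 min

Optimal t* satisfies g'(t*) = g(t*)/(T + t*).
g'(t) = 0.39·64·t^-0.61. Setting 0.39·64·t^-0.61 = 64·t^0.39/(29+t) gives 0.39(29+t) = t, so 0.61·t = 0.39×29.
t* = 0.39×29/0.61 = 18.54 min.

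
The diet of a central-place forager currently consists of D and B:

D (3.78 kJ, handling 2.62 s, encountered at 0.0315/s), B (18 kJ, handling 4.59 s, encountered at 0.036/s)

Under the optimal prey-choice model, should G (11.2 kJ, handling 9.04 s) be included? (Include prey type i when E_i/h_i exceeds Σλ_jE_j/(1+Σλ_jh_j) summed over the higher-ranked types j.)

Current rate: (0.0315×3.78 + 0.036×18)/(1 + 0.0315×2.62 + 0.036×4.59) = 0.6148 kJ/s.
Profitability of G: 11.2/9.04 = 1.239 kJ/s.
1.239 > 0.6148, so adding G raises the average — include it.

Yes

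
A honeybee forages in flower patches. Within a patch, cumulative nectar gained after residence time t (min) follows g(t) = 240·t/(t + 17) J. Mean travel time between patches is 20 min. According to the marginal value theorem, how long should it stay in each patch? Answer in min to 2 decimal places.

By the marginal value theorem, leave when the instantaneous gain rate g'(t) equals the habitat-wide average g(t)/(T + t).
g'(t) = 240·17/(t + 17)². Setting 240·17/(t+17)² = 240t/[(t+17)(20+t)] gives 17(20+t) = t(t+17), so t² = 17×20 = 340.
t* = √340 = 18.44 min.

18.44 min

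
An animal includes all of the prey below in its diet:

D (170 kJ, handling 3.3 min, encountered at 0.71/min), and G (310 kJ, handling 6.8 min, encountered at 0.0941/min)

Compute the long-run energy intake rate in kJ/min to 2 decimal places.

37.63 kJ/min

Energy encountered per unit search time: 0.71×170 + 0.0941×310 = 149.9 kJ/min.
Handling time per unit search time: 0.71×3.3 + 0.0941×6.8 = 2.983.
Rate = 149.9/(1 + 2.983) = 37.63 kJ/min.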